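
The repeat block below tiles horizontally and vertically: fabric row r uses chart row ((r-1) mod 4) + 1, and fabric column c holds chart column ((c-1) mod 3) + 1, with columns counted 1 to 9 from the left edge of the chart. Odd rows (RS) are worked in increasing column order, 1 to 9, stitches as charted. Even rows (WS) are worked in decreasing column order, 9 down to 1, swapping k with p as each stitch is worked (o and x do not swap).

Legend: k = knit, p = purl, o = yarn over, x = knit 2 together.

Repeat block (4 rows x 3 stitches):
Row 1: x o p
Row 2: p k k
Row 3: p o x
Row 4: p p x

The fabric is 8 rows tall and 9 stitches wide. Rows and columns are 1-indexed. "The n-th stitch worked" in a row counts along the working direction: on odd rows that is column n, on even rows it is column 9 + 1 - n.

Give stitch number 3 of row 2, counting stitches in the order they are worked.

Row 2 uses chart row ((2-1) mod 4)+1 = 2. Row 2 is even, so WS.
Chart row 2 tiled across columns 1-9: p k k p k k p k k
Wrong side: read the tiled row from column 9 down to 1 and exchange k with p (leave o, x).
Row 2 as worked: p p k p p k p p k
Stitch 3 in working order -> k

Result:
k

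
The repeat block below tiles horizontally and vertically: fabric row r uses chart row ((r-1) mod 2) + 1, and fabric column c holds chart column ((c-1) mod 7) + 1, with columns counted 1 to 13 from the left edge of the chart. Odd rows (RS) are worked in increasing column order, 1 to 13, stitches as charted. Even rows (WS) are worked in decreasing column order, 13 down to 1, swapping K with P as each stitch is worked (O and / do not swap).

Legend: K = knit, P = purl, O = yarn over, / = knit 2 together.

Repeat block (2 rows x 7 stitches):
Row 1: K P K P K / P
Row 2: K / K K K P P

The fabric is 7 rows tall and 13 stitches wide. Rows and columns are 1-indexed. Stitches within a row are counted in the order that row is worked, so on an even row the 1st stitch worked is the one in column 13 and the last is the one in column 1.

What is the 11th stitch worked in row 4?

Row 4 uses chart row ((4-1) mod 2)+1 = 2. Row 4 is even, so WS.
Chart row 2 tiled across columns 1-13: K / K K K P P K / K K K P
WS row: flip the tiled sequence (start at column 13) and apply K<->P; O and / stay.
Row 4 as worked: K P P P / P K K P P P / P
Counting 11 along the worked row gives P.

Stitch:
P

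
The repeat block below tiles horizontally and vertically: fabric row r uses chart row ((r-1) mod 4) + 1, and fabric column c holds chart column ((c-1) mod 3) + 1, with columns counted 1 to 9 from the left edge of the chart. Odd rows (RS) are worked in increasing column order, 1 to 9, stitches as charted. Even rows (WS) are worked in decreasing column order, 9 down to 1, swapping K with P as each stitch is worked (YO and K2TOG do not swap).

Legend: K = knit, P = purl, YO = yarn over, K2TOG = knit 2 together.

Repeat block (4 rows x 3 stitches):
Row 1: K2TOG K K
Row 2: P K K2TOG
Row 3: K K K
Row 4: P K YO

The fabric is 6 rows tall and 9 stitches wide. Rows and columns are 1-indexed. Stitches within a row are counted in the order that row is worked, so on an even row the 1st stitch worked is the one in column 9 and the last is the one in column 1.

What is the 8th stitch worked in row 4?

Result:
P

Derivation:
Row 4 uses chart row ((4-1) mod 4)+1 = 4. Row 4 is even, so WS.
Chart row 4 tiled across columns 1-9: P K YO P K YO P K YO
Wrong side: read the tiled row from column 9 down to 1 and exchange K with P (leave YO, K2TOG).
Row 4 as worked: YO P K YO P K YO P K
Stitch 8 in working order -> P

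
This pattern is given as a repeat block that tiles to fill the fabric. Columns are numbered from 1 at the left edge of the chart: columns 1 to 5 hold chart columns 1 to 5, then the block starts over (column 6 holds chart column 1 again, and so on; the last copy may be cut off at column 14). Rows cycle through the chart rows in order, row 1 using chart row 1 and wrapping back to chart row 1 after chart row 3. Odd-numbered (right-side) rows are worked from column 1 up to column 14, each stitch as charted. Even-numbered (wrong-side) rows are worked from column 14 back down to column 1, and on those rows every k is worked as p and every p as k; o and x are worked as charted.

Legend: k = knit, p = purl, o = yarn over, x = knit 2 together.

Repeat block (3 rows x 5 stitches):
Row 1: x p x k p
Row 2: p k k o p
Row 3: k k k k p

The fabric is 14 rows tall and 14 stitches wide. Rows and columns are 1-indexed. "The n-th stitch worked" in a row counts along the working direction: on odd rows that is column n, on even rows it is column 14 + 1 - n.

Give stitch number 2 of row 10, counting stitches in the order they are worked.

For row 10: chart row = ((10-1) mod 3) + 1 = 1; this is a WS (even) row.
Chart row 1 tiled across columns 1-14: x p x k p x p x k p x p x k
Wrong side: read the tiled row from column 14 down to 1 and exchange k with p (leave o, x).
Row 10 as worked: p x k x k p x k x k p x k x
Stitch 2 in working order -> x

== STITCH ==
x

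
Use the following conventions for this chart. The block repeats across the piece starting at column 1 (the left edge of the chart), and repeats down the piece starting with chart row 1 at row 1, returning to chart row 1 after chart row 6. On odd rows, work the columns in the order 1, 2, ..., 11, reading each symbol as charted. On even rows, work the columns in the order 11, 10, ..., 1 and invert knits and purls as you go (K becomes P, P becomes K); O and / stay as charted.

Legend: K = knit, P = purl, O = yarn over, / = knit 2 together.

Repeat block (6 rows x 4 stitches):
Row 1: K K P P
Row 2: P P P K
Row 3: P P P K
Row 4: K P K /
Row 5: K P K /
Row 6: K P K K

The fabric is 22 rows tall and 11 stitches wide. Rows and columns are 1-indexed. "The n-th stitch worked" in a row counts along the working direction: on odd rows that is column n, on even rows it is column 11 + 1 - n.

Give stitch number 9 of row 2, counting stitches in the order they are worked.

Stitch:
K

Derivation:
For row 2: chart row = ((2-1) mod 6) + 1 = 2; this is a WS (even) row.
Chart row 2 tiled across columns 1-11: P P P K P P P K P P P
Wrong side: read the tiled row from column 11 down to 1 and exchange K with P (leave O, /).
Row 2 as worked: K K K P K K K P K K K
Stitch 9 in working order -> K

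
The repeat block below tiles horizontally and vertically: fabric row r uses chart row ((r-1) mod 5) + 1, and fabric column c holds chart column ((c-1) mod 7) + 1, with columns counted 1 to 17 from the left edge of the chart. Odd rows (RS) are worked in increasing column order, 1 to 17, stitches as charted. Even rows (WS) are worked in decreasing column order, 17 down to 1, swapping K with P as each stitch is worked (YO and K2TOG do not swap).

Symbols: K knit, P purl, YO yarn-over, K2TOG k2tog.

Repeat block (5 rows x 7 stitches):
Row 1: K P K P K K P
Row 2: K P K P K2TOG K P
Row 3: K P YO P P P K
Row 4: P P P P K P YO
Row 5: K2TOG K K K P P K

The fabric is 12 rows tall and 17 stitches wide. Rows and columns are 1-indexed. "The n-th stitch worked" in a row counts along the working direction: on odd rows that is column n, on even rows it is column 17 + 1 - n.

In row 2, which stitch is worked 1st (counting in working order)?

Row 2: (2-1) mod 5 = 1, so use chart row 2. Even row -> WS.
Chart row 2 tiled across columns 1-17: K P K P K2TOG K P K P K P K2TOG K P K P K
WS: work from column 17 back to column 1 (reverse the tiled row), swapping K<->P (YO and K2TOG unchanged).
Row 2 as worked: P K P K P K2TOG K P K P K P K2TOG K P K P
Counting 1 along the worked row gives P.

Stitch:
P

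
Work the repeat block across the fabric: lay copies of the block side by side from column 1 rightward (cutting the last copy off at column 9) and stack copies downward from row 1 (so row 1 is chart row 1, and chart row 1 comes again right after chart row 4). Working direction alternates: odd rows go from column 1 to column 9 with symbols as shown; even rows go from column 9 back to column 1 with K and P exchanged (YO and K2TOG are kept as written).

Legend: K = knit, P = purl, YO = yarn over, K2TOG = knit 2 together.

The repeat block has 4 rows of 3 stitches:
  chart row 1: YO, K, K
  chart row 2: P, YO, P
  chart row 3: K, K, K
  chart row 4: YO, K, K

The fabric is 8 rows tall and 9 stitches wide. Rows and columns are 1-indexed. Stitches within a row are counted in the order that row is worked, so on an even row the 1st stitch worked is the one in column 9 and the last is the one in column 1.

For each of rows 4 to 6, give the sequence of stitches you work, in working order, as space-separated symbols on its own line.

Result:
P P YO P P YO P P YO
YO K K YO K K YO K K
K YO K K YO K K YO K

Derivation:
Row 4: chart row 4, WS - tiled (columns 1-9): YO K K YO K K YO K K; work from column 9 back to 1 with K<->P swapped.
Row 5: chart row 1, RS - tile across columns 1-9 and work as-is.
Row 6: chart row 2, WS - tiled (columns 1-9): P YO P P YO P P YO P; work from column 9 back to 1 with K<->P swapped.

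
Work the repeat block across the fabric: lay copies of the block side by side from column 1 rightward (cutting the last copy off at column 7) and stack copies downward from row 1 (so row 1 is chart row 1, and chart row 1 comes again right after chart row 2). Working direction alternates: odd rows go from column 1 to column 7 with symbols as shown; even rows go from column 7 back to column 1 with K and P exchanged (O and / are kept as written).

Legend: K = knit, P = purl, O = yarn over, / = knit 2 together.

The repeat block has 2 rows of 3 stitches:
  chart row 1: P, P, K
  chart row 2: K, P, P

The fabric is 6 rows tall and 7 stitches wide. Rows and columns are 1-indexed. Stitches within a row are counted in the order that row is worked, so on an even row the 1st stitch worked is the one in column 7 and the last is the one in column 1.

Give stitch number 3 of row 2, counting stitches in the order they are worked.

Row 2 uses chart row ((2-1) mod 2)+1 = 2. Row 2 is even, so WS.
Chart row 2 tiled across columns 1-7: K P P K P P K
WS: work from column 7 back to column 1 (reverse the tiled row), swapping K<->P (O and / unchanged).
Row 2 as worked: P K K P K K P
Stitch 3 in working order -> K

== STITCH ==
K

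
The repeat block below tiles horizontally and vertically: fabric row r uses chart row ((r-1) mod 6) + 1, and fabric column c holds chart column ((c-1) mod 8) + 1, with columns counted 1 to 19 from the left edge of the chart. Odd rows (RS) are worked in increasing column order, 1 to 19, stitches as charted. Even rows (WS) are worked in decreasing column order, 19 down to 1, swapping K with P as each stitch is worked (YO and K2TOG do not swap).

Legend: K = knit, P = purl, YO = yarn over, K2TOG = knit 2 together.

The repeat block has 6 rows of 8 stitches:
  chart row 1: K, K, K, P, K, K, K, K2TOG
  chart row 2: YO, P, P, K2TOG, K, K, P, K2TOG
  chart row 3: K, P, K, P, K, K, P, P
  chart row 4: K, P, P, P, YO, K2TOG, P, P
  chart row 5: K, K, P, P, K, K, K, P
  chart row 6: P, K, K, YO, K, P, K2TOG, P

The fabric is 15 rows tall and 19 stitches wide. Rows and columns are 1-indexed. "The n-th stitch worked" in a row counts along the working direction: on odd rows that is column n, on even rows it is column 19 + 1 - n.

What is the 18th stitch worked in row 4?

Result:
K

Derivation:
Row 4: (4-1) mod 6 = 3, so use chart row 4. Even row -> WS.
Chart row 4 tiled across columns 1-19: K P P P YO K2TOG P P K P P P YO K2TOG P P K P P
Wrong side: read the tiled row from column 19 down to 1 and exchange K with P (leave YO, K2TOG).
Row 4 as worked: K K P K K K2TOG YO K K K P K K K2TOG YO K K K P
Stitch 18 in working order -> K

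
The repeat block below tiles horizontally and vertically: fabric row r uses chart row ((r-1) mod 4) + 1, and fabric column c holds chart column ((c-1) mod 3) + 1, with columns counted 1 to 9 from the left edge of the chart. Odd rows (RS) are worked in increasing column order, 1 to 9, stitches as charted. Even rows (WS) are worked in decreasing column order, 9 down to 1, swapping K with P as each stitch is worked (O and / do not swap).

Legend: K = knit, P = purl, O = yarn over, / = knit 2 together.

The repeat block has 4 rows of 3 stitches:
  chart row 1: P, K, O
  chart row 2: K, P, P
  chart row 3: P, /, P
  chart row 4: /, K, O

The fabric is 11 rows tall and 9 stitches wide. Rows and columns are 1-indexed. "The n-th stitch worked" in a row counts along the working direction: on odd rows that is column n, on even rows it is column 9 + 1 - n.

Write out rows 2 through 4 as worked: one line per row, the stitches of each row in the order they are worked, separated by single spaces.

== ROWS AS WORKED ==
K K P K K P K K P
P / P P / P P / P
O P / O P / O P /

Derivation:
Row 2: chart row 2, WS - tiled (columns 1-9): K P P K P P K P P; work from column 9 back to 1 with K<->P swapped.
Row 3: chart row 3, RS - tile across columns 1-9 and work as-is.
Row 4: chart row 4, WS - tiled (columns 1-9): / K O / K O / K O; work from column 9 back to 1 with K<->P swapped.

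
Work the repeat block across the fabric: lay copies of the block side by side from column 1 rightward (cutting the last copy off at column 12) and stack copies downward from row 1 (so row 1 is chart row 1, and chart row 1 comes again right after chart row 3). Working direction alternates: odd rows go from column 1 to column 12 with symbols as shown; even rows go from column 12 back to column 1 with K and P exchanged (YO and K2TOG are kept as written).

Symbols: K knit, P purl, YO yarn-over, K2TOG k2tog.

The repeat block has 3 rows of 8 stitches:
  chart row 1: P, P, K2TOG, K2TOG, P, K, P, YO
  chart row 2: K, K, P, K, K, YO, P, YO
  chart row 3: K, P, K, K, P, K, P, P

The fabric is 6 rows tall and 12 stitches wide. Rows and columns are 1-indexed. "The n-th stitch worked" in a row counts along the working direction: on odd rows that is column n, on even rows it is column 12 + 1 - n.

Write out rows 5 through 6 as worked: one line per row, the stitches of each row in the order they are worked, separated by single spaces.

== ROWS AS WORKED ==
K K P K K YO P YO K K P K
P P K P K K P K P P K P

Derivation:
Row 5: chart row 2, RS - tile across columns 1-12 and work as-is.
Row 6: chart row 3, WS - tiled (columns 1-12): K P K K P K P P K P K K; work from column 12 back to 1 with K<->P swapped.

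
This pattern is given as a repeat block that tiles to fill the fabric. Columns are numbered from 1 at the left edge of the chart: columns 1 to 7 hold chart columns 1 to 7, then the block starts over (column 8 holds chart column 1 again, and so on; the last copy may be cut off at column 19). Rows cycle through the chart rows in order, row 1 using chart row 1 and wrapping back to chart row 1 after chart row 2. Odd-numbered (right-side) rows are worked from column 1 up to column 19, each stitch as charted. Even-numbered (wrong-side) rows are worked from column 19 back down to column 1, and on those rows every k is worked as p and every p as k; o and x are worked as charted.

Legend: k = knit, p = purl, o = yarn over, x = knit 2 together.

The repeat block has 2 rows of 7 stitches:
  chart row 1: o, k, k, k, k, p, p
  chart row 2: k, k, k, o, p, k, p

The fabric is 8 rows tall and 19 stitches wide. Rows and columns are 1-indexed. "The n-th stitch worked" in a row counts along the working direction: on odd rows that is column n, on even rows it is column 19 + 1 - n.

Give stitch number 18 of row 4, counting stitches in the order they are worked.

Stitch:
p

Derivation:
For row 4: chart row = ((4-1) mod 2) + 1 = 2; this is a WS (even) row.
Chart row 2 tiled across columns 1-19: k k k o p k p k k k o p k p k k k o p
Wrong side: read the tiled row from column 19 down to 1 and exchange k with p (leave o, x).
Row 4 as worked: k o p p p k p k o p p p k p k o p p p
Counting 18 along the worked row gives p.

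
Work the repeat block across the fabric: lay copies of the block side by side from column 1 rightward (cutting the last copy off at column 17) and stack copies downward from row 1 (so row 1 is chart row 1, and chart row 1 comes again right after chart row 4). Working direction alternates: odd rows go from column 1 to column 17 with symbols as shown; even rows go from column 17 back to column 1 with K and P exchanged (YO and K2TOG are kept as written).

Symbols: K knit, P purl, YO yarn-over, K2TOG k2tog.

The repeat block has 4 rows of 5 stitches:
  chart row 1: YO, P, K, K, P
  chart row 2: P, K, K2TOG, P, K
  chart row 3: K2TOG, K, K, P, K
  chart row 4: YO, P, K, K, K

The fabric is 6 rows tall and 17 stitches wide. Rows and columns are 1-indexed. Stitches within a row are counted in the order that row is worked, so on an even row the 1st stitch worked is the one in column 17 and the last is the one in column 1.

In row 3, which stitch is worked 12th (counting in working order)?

== STITCH ==
K

Derivation:
Row 3: (3-1) mod 4 = 2, so use chart row 3. Odd row -> RS.
Chart row 3 tiled across columns 1-17: K2TOG K K P K K2TOG K K P K K2TOG K K P K K2TOG K
RS: work column 1 to column 17, symbols as charted — the tiled row is the row as worked.
The 12th stitch worked is K.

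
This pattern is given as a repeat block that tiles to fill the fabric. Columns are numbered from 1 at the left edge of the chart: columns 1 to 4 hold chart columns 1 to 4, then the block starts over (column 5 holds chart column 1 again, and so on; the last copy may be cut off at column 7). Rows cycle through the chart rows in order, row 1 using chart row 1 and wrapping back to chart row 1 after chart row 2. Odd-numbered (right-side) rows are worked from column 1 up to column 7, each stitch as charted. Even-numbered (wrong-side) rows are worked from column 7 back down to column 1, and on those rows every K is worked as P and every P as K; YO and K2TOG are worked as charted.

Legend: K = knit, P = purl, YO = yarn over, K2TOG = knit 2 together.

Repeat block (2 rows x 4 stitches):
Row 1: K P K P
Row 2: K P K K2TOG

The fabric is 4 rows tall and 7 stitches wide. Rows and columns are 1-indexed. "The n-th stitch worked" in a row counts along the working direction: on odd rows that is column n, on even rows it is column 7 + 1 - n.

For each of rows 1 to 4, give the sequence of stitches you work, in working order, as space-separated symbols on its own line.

Result:
K P K P K P K
P K P K2TOG P K P
K P K P K P K
P K P K2TOG P K P

Derivation:
Row 1: chart row 1, RS - tile across columns 1-7 and work as-is.
Row 2: chart row 2, WS - tiled (columns 1-7): K P K K2TOG K P K; work from column 7 back to 1 with K<->P swapped.
Row 3: chart row 1, RS - tile across columns 1-7 and work as-is.
Row 4: chart row 2, WS - tiled (columns 1-7): K P K K2TOG K P K; work from column 7 back to 1 with K<->P swapped.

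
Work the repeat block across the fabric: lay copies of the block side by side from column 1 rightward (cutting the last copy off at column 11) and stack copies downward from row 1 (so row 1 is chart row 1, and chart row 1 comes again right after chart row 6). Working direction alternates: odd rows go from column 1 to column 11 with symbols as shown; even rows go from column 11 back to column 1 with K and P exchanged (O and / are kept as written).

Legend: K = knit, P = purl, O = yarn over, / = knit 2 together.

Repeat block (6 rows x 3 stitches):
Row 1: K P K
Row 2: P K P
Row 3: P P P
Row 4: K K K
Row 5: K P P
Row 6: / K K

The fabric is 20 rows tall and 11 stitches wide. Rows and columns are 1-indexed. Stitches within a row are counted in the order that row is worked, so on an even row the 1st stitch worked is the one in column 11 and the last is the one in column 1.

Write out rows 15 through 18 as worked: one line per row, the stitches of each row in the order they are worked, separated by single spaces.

Result:
P P P P P P P P P P P
P P P P P P P P P P P
K P P K P P K P P K P
P / P P / P P / P P /

Derivation:
Row 15: chart row 3, RS - tile across columns 1-11 and work as-is.
Row 16: chart row 4, WS - tiled (columns 1-11): K K K K K K K K K K K; work from column 11 back to 1 with K<->P swapped.
Row 17: chart row 5, RS - tile across columns 1-11 and work as-is.
Row 18: chart row 6, WS - tiled (columns 1-11): / K K / K K / K K / K; work from column 11 back to 1 with K<->P swapped.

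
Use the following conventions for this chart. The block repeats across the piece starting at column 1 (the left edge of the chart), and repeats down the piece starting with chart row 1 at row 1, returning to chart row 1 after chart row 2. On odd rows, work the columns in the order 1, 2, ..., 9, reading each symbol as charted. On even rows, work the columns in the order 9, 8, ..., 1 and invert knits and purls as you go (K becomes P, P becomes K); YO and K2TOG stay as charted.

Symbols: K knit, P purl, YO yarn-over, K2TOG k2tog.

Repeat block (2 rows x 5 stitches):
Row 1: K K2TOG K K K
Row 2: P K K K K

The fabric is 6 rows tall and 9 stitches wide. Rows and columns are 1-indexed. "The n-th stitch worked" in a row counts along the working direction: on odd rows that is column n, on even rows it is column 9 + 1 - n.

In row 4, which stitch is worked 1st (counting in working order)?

== STITCH ==
P

Derivation:
Row 4 uses chart row ((4-1) mod 2)+1 = 2. Row 4 is even, so WS.
Chart row 2 tiled across columns 1-9: P K K K K P K K K
WS row: flip the tiled sequence (start at column 9) and apply K<->P; YO and K2TOG stay.
Row 4 as worked: P P P K P P P P K
Counting 1 along the worked row gives P.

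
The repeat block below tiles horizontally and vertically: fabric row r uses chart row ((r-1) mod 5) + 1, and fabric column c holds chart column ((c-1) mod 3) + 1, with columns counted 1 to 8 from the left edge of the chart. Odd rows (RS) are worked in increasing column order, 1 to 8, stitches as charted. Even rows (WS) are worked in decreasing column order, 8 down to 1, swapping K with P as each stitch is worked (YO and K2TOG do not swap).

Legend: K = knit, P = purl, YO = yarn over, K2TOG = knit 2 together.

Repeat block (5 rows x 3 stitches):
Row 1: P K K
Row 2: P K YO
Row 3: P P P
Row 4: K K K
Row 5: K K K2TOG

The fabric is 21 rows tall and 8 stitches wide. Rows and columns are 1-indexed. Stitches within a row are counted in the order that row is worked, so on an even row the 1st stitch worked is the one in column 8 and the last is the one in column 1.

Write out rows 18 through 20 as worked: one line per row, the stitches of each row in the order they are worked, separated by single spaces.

Result:
K K K K K K K K
K K K K K K K K
P P K2TOG P P K2TOG P P

Derivation:
Row 18: chart row 3, WS - tiled (columns 1-8): P P P P P P P P; work from column 8 back to 1 with K<->P swapped.
Row 19: chart row 4, RS - tile across columns 1-8 and work as-is.
Row 20: chart row 5, WS - tiled (columns 1-8): K K K2TOG K K K2TOG K K; work from column 8 back to 1 with K<->P swapped.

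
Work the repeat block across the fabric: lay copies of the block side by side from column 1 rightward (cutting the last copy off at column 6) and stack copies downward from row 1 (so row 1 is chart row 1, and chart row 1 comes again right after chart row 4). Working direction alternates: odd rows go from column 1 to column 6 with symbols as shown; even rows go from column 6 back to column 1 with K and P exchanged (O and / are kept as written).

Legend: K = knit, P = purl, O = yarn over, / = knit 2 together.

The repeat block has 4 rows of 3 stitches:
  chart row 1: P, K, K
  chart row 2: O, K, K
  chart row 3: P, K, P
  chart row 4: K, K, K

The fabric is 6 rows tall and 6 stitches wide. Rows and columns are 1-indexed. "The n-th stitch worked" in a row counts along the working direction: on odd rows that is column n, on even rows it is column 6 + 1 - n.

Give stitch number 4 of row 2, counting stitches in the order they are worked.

Row 2: (2-1) mod 4 = 1, so use chart row 2. Even row -> WS.
Chart row 2 tiled across columns 1-6: O K K O K K
Wrong side: read the tiled row from column 6 down to 1 and exchange K with P (leave O, /).
Row 2 as worked: P P O P P O
The 4th stitch worked is P.

Result:
P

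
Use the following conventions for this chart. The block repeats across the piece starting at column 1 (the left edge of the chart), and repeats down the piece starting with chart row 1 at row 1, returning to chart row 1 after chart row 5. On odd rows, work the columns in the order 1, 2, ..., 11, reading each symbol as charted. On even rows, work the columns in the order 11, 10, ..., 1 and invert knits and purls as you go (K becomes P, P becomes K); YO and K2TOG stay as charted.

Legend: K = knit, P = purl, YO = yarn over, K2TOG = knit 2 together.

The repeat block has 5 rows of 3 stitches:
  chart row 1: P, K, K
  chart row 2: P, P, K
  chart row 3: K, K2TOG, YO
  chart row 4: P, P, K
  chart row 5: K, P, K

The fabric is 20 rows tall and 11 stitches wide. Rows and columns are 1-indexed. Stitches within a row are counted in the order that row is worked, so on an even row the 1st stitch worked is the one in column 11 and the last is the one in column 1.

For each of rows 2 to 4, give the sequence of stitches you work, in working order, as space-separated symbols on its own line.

== ROWS AS WORKED ==
K K P K K P K K P K K
K K2TOG YO K K2TOG YO K K2TOG YO K K2TOG
K K P K K P K K P K K

Derivation:
Row 2: chart row 2, WS - tiled (columns 1-11): P P K P P K P P K P P; work from column 11 back to 1 with K<->P swapped.
Row 3: chart row 3, RS - tile across columns 1-11 and work as-is.
Row 4: chart row 4, WS - tiled (columns 1-11): P P K P P K P P K P P; work from column 11 back to 1 with K<->P swapped.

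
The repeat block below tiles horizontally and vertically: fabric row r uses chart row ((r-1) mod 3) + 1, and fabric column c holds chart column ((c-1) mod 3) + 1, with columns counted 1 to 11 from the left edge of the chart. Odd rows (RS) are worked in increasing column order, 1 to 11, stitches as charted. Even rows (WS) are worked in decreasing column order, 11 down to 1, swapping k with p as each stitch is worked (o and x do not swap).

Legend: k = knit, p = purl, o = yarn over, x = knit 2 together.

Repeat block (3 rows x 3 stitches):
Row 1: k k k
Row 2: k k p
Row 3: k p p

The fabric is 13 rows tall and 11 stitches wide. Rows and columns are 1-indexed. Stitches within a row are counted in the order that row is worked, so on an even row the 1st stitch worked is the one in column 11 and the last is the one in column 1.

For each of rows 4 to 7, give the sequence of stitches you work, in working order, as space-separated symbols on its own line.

Rows as worked:
p p p p p p p p p p p
k k p k k p k k p k k
k p k k p k k p k k p
k k k k k k k k k k k

Derivation:
Row 4: chart row 1, WS - tiled (columns 1-11): k k k k k k k k k k k; work from column 11 back to 1 with k<->p swapped.
Row 5: chart row 2, RS - tile across columns 1-11 and work as-is.
Row 6: chart row 3, WS - tiled (columns 1-11): k p p k p p k p p k p; work from column 11 back to 1 with k<->p swapped.
Row 7: chart row 1, RS - tile across columns 1-11 and work as-is.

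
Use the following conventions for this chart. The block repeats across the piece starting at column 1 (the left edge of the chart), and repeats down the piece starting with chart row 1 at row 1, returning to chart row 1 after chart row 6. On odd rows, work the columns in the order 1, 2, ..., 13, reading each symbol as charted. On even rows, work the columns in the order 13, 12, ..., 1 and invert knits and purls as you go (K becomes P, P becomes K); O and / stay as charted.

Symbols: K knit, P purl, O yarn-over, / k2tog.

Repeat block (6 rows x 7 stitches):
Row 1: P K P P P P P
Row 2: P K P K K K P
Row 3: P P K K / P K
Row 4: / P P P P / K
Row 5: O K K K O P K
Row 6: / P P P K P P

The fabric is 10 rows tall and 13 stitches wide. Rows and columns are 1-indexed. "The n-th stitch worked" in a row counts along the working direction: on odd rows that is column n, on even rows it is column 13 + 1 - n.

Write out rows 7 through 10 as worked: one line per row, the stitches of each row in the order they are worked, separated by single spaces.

Row 7: chart row 1, RS - tile across columns 1-13 and work as-is.
Row 8: chart row 2, WS - tiled (columns 1-13): P K P K K K P P K P K K K; work from column 13 back to 1 with K<->P swapped.
Row 9: chart row 3, RS - tile across columns 1-13 and work as-is.
Row 10: chart row 4, WS - tiled (columns 1-13): / P P P P / K / P P P P /; work from column 13 back to 1 with K<->P swapped.

Rows as worked:
P K P P P P P P K P P P P
P P P K P K K P P P K P K
P P K K / P K P P K K / P
/ K K K K / P / K K K K /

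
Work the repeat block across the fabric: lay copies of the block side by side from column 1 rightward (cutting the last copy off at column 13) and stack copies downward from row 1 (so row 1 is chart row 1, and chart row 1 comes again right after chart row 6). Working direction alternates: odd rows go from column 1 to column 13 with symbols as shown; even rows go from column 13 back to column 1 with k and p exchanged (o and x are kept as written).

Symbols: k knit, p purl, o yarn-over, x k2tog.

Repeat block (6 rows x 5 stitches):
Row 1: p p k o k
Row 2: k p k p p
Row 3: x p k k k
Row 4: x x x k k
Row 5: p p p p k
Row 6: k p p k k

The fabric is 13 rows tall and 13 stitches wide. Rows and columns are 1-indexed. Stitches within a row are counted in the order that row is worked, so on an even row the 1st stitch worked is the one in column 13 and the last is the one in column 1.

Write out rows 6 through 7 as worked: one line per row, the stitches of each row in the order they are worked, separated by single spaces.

Rows as worked:
k k p p p k k p p p k k p
p p k o k p p k o k p p k

Derivation:
Row 6: chart row 6, WS - tiled (columns 1-13): k p p k k k p p k k k p p; work from column 13 back to 1 with k<->p swapped.
Row 7: chart row 1, RS - tile across columns 1-13 and work as-is.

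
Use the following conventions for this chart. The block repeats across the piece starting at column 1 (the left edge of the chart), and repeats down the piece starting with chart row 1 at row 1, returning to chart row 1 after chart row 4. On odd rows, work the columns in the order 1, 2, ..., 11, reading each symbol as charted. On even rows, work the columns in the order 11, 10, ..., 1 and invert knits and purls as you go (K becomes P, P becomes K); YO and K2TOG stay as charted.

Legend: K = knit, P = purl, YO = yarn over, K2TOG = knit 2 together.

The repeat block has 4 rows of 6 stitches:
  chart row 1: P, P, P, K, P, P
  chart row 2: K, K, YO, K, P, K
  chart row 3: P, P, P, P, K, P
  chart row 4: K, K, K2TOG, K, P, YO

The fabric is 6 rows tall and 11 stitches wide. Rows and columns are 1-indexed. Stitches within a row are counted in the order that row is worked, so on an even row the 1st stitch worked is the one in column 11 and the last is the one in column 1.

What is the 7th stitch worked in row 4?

Row 4 uses chart row ((4-1) mod 4)+1 = 4. Row 4 is even, so WS.
Chart row 4 tiled across columns 1-11: K K K2TOG K P YO K K K2TOG K P
WS: work from column 11 back to column 1 (reverse the tiled row), swapping K<->P (YO and K2TOG unchanged).
Row 4 as worked: K P K2TOG P P YO K P K2TOG P P
Counting 7 along the worked row gives K.

Stitch:
K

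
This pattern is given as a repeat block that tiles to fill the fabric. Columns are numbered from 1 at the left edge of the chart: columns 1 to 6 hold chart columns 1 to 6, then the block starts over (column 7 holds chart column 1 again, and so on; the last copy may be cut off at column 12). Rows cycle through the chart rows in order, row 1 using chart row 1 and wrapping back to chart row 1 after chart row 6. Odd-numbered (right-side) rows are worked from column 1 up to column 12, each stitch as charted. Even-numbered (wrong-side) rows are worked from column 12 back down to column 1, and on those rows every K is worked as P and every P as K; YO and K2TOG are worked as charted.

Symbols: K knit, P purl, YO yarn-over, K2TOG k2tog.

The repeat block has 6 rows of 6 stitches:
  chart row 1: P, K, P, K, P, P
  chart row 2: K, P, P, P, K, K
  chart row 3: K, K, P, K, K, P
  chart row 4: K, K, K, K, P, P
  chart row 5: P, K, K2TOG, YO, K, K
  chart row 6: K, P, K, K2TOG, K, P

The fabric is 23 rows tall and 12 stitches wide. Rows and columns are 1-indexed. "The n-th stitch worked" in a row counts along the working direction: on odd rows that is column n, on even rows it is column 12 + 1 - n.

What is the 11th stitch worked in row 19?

Row 19: (19-1) mod 6 = 0, so use chart row 1. Odd row -> RS.
Chart row 1 tiled across columns 1-12: P K P K P P P K P K P P
RS: work column 1 to column 12, symbols as charted — the tiled row is the row as worked.
The 11th stitch worked is P.

Result:
P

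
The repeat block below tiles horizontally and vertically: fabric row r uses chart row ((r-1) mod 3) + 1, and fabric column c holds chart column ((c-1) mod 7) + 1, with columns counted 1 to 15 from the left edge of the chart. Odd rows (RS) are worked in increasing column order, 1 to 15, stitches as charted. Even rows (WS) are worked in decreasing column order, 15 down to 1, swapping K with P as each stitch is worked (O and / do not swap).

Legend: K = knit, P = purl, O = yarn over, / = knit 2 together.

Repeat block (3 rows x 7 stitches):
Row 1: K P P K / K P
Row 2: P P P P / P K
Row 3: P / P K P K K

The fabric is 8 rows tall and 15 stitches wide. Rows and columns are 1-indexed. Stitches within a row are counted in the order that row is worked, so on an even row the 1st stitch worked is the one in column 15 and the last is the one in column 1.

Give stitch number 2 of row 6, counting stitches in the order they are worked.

Row 6 uses chart row ((6-1) mod 3)+1 = 3. Row 6 is even, so WS.
Chart row 3 tiled across columns 1-15: P / P K P K K P / P K P K K P
WS: work from column 15 back to column 1 (reverse the tiled row), swapping K<->P (O and / unchanged).
Row 6 as worked: K P P K P K / K P P K P K / K
Counting 2 along the worked row gives P.

Result:
P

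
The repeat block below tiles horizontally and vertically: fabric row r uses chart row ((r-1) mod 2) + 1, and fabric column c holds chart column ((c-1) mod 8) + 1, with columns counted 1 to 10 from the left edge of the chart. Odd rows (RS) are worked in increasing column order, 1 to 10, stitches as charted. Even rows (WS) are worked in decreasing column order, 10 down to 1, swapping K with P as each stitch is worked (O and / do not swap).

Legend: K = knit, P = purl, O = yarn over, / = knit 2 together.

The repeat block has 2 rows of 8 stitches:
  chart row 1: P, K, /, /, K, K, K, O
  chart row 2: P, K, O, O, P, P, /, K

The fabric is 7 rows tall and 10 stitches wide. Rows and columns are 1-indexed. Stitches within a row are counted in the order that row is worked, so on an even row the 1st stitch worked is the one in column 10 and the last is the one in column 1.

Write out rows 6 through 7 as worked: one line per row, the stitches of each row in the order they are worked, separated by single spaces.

== ROWS AS WORKED ==
P K P / K K O O P K
P K / / K K K O P K

Derivation:
Row 6: chart row 2, WS - tiled (columns 1-10): P K O O P P / K P K; work from column 10 back to 1 with K<->P swapped.
Row 7: chart row 1, RS - tile across columns 1-10 and work as-is.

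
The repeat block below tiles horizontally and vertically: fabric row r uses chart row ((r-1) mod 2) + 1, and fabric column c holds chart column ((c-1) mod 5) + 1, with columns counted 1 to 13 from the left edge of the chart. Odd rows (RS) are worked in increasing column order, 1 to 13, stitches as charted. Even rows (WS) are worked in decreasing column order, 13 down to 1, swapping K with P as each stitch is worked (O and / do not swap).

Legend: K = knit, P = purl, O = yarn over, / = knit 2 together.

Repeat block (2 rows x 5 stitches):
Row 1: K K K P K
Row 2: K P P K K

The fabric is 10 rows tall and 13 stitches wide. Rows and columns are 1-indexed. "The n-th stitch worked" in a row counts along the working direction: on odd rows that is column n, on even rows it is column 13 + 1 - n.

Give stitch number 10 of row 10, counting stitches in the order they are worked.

Row 10 uses chart row ((10-1) mod 2)+1 = 2. Row 10 is even, so WS.
Chart row 2 tiled across columns 1-13: K P P K K K P P K K K P P
Wrong side: read the tiled row from column 13 down to 1 and exchange K with P (leave O, /).
Row 10 as worked: K K P P P K K P P P K K P
Counting 10 along the worked row gives P.

== STITCH ==
P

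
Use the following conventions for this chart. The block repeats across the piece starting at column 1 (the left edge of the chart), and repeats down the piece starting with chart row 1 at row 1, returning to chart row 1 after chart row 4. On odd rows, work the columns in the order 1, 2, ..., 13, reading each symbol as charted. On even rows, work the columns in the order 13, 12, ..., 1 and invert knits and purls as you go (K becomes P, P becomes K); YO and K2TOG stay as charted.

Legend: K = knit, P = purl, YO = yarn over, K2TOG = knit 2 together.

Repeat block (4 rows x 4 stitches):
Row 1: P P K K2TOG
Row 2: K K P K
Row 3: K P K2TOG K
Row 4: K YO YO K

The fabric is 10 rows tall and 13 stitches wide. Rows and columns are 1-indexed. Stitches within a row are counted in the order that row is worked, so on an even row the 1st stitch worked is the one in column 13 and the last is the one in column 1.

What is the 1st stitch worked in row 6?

Stitch:
P

Derivation:
Row 6 uses chart row ((6-1) mod 4)+1 = 2. Row 6 is even, so WS.
Chart row 2 tiled across columns 1-13: K K P K K K P K K K P K K
Wrong side: read the tiled row from column 13 down to 1 and exchange K with P (leave YO, K2TOG).
Row 6 as worked: P P K P P P K P P P K P P
Stitch 1 in working order -> P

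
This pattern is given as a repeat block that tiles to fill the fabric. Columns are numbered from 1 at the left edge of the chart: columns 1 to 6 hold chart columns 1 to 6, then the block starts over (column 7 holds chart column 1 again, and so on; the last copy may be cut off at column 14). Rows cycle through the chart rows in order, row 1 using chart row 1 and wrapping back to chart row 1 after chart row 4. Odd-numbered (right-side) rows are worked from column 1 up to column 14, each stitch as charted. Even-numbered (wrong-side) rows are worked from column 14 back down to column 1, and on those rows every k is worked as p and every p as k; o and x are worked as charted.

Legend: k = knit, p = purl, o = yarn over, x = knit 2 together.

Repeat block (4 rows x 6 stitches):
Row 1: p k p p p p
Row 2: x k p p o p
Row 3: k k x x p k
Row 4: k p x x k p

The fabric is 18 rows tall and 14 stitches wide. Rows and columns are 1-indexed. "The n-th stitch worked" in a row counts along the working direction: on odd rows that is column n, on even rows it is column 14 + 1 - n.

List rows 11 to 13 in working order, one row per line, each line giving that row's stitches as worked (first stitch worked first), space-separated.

Row 11: chart row 3, RS - tile across columns 1-14 and work as-is.
Row 12: chart row 4, WS - tiled (columns 1-14): k p x x k p k p x x k p k p; work from column 14 back to 1 with k<->p swapped.
Row 13: chart row 1, RS - tile across columns 1-14 and work as-is.

== ROWS AS WORKED ==
k k x x p k k k x x p k k k
k p k p x x k p k p x x k p
p k p p p p p k p p p p p k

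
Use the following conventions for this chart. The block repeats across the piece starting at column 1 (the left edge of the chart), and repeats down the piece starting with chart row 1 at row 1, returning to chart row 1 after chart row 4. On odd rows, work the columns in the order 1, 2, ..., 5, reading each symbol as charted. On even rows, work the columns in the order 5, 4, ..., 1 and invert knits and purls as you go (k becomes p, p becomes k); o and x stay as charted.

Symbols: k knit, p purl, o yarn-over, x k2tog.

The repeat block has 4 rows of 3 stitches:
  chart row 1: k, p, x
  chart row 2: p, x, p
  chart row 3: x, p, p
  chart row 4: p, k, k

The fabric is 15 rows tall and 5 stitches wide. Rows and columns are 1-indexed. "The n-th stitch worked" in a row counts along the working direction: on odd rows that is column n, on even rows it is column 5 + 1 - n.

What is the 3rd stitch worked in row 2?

Row 2 uses chart row ((2-1) mod 4)+1 = 2. Row 2 is even, so WS.
Chart row 2 tiled across columns 1-5: p x p p x
WS row: flip the tiled sequence (start at column 5) and apply k<->p; o and x stay.
Row 2 as worked: x k k x k
The 3rd stitch worked is k.

Result:
k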